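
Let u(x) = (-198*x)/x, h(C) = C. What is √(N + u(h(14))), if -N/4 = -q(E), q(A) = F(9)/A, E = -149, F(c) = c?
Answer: 3*I*√489018/149 ≈ 14.08*I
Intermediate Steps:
u(x) = -198
q(A) = 9/A
N = -36/149 (N = -(-4)*9/(-149) = -(-4)*9*(-1/149) = -(-4)*(-9)/149 = -4*9/149 = -36/149 ≈ -0.24161)
√(N + u(h(14))) = √(-36/149 - 198) = √(-29538/149) = 3*I*√489018/149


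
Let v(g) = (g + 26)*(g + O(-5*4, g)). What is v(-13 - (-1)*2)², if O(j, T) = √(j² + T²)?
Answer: 144450 - 4950*√521 ≈ 31464.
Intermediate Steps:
O(j, T) = √(T² + j²)
v(g) = (26 + g)*(g + √(400 + g²)) (v(g) = (g + 26)*(g + √(g² + (-5*4)²)) = (26 + g)*(g + √(g² + (-20)²)) = (26 + g)*(g + √(g² + 400)) = (26 + g)*(g + √(400 + g²)))
v(-13 - (-1)*2)² = ((-13 - (-1)*2)² + 26*(-13 - (-1)*2) + 26*√(400 + (-13 - (-1)*2)²) + (-13 - (-1)*2)*√(400 + (-13 - (-1)*2)²))² = ((-13 - 1*(-2))² + 26*(-13 - 1*(-2)) + 26*√(400 + (-13 - 1*(-2))²) + (-13 - 1*(-2))*√(400 + (-13 - 1*(-2))²))² = ((-13 + 2)² + 26*(-13 + 2) + 26*√(400 + (-13 + 2)²) + (-13 + 2)*√(400 + (-13 + 2)²))² = ((-11)² + 26*(-11) + 26*√(400 + (-11)²) - 11*√(400 + (-11)²))² = (121 - 286 + 26*√(400 + 121) - 11*√(400 + 121))² = (121 - 286 + 26*√521 - 11*√521)² = (-165 + 15*√521)²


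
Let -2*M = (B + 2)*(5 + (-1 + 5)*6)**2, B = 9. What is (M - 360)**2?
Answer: 99420841/4 ≈ 2.4855e+7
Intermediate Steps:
M = -9251/2 (M = -(9 + 2)*(5 + (-1 + 5)*6)**2/2 = -11*(5 + 4*6)**2/2 = -11*(5 + 24)**2/2 = -11*29**2/2 = -11*841/2 = -1/2*9251 = -9251/2 ≈ -4625.5)
(M - 360)**2 = (-9251/2 - 360)**2 = (-9971/2)**2 = 99420841/4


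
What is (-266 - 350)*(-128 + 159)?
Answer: -19096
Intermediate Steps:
(-266 - 350)*(-128 + 159) = -616*31 = -19096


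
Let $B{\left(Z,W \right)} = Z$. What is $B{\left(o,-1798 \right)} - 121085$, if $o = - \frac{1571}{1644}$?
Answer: $- \frac{199065311}{1644} \approx -1.2109 \cdot 10^{5}$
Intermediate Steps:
$o = - \frac{1571}{1644}$ ($o = \left(-1571\right) \frac{1}{1644} = - \frac{1571}{1644} \approx -0.9556$)
$B{\left(o,-1798 \right)} - 121085 = - \frac{1571}{1644} - 121085 = - \frac{199065311}{1644}$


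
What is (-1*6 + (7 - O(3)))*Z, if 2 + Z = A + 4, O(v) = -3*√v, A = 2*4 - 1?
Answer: 9 + 27*√3 ≈ 55.765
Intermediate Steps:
A = 7 (A = 8 - 1 = 7)
Z = 9 (Z = -2 + (7 + 4) = -2 + 11 = 9)
(-1*6 + (7 - O(3)))*Z = (-1*6 + (7 - (-3)*√3))*9 = (-6 + (7 + 3*√3))*9 = (1 + 3*√3)*9 = 9 + 27*√3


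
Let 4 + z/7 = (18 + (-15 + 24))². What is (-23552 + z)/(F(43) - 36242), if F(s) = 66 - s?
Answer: 6159/12073 ≈ 0.51015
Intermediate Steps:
z = 5075 (z = -28 + 7*(18 + (-15 + 24))² = -28 + 7*(18 + 9)² = -28 + 7*27² = -28 + 7*729 = -28 + 5103 = 5075)
(-23552 + z)/(F(43) - 36242) = (-23552 + 5075)/((66 - 1*43) - 36242) = -18477/((66 - 43) - 36242) = -18477/(23 - 36242) = -18477/(-36219) = -18477*(-1/36219) = 6159/12073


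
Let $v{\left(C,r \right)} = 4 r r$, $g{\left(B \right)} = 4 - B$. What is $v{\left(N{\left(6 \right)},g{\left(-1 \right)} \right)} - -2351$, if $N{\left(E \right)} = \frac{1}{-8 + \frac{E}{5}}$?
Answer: $2451$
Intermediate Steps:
$N{\left(E \right)} = \frac{1}{-8 + \frac{E}{5}}$ ($N{\left(E \right)} = \frac{1}{-8 + E \frac{1}{5}} = \frac{1}{-8 + \frac{E}{5}}$)
$v{\left(C,r \right)} = 4 r^{2}$
$v{\left(N{\left(6 \right)},g{\left(-1 \right)} \right)} - -2351 = 4 \left(4 - -1\right)^{2} - -2351 = 4 \left(4 + 1\right)^{2} + 2351 = 4 \cdot 5^{2} + 2351 = 4 \cdot 25 + 2351 = 100 + 2351 = 2451$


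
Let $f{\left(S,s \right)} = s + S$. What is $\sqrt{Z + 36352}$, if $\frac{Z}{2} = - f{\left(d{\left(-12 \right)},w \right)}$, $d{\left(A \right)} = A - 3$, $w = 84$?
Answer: $\sqrt{36214} \approx 190.3$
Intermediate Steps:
$d{\left(A \right)} = -3 + A$
$f{\left(S,s \right)} = S + s$
$Z = -138$ ($Z = 2 \left(- (\left(-3 - 12\right) + 84)\right) = 2 \left(- (-15 + 84)\right) = 2 \left(\left(-1\right) 69\right) = 2 \left(-69\right) = -138$)
$\sqrt{Z + 36352} = \sqrt{-138 + 36352} = \sqrt{36214}$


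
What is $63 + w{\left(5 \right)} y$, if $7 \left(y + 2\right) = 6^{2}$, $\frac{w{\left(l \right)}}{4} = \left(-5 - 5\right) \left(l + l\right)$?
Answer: $- \frac{8359}{7} \approx -1194.1$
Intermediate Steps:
$w{\left(l \right)} = - 80 l$ ($w{\left(l \right)} = 4 \left(-5 - 5\right) \left(l + l\right) = 4 \left(- 10 \cdot 2 l\right) = 4 \left(- 20 l\right) = - 80 l$)
$y = \frac{22}{7}$ ($y = -2 + \frac{6^{2}}{7} = -2 + \frac{1}{7} \cdot 36 = -2 + \frac{36}{7} = \frac{22}{7} \approx 3.1429$)
$63 + w{\left(5 \right)} y = 63 + \left(-80\right) 5 \cdot \frac{22}{7} = 63 - \frac{8800}{7} = - \frac{8359}{7}$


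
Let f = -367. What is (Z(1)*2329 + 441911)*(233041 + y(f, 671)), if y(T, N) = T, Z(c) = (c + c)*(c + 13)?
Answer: 117994336902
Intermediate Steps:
Z(c) = 2*c*(13 + c) (Z(c) = (2*c)*(13 + c) = 2*c*(13 + c))
(Z(1)*2329 + 441911)*(233041 + y(f, 671)) = ((2*1*(13 + 1))*2329 + 441911)*(233041 - 367) = ((2*1*14)*2329 + 441911)*232674 = (28*2329 + 441911)*232674 = (65212 + 441911)*232674 = 507123*232674 = 117994336902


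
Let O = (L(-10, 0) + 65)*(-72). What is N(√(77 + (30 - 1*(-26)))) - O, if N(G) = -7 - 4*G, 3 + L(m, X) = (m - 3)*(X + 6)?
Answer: -1159 - 4*√133 ≈ -1205.1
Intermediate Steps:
L(m, X) = -3 + (-3 + m)*(6 + X) (L(m, X) = -3 + (m - 3)*(X + 6) = -3 + (-3 + m)*(6 + X))
O = 1152 (O = ((-21 - 3*0 + 6*(-10) + 0*(-10)) + 65)*(-72) = ((-21 + 0 - 60 + 0) + 65)*(-72) = (-81 + 65)*(-72) = -16*(-72) = 1152)
N(√(77 + (30 - 1*(-26)))) - O = (-7 - 4*√(77 + (30 - 1*(-26)))) - 1*1152 = (-7 - 4*√(77 + (30 + 26))) - 1152 = (-7 - 4*√(77 + 56)) - 1152 = (-7 - 4*√133) - 1152 = -1159 - 4*√133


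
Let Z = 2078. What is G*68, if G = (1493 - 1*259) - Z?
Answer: -57392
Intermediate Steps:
G = -844 (G = (1493 - 1*259) - 1*2078 = (1493 - 259) - 2078 = 1234 - 2078 = -844)
G*68 = -844*68 = -57392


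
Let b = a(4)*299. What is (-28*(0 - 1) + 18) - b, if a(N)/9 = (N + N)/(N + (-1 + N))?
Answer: -21206/7 ≈ -3029.4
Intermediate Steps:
a(N) = 18*N/(-1 + 2*N) (a(N) = 9*((N + N)/(N + (-1 + N))) = 9*((2*N)/(-1 + 2*N)) = 9*(2*N/(-1 + 2*N)) = 18*N/(-1 + 2*N))
b = 21528/7 (b = (18*4/(-1 + 2*4))*299 = (18*4/(-1 + 8))*299 = (18*4/7)*299 = (18*4*(1/7))*299 = (72/7)*299 = 21528/7 ≈ 3075.4)
(-28*(0 - 1) + 18) - b = (-28*(0 - 1) + 18) - 1*21528/7 = (-28*(-1) + 18) - 21528/7 = (-14*(-2) + 18) - 21528/7 = (28 + 18) - 21528/7 = 46 - 21528/7 = -21206/7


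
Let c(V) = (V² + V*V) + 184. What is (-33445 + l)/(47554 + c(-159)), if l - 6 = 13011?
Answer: -5107/24575 ≈ -0.20781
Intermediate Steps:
l = 13017 (l = 6 + 13011 = 13017)
c(V) = 184 + 2*V² (c(V) = (V² + V²) + 184 = 2*V² + 184 = 184 + 2*V²)
(-33445 + l)/(47554 + c(-159)) = (-33445 + 13017)/(47554 + (184 + 2*(-159)²)) = -20428/(47554 + (184 + 2*25281)) = -20428/(47554 + (184 + 50562)) = -20428/(47554 + 50746) = -20428/98300 = -20428*1/98300 = -5107/24575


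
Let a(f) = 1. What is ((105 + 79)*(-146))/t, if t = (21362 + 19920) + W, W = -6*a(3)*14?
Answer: -13432/20599 ≈ -0.65207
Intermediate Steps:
W = -84 (W = -6*1*14 = -6*14 = -84)
t = 41198 (t = (21362 + 19920) - 84 = 41282 - 84 = 41198)
((105 + 79)*(-146))/t = ((105 + 79)*(-146))/41198 = (184*(-146))*(1/41198) = -26864*1/41198 = -13432/20599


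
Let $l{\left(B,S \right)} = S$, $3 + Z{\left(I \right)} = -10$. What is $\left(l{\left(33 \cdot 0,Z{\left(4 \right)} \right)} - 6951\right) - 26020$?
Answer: $-32984$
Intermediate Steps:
$Z{\left(I \right)} = -13$ ($Z{\left(I \right)} = -3 - 10 = -13$)
$\left(l{\left(33 \cdot 0,Z{\left(4 \right)} \right)} - 6951\right) - 26020 = \left(-13 - 6951\right) - 26020 = -6964 - 26020 = -32984$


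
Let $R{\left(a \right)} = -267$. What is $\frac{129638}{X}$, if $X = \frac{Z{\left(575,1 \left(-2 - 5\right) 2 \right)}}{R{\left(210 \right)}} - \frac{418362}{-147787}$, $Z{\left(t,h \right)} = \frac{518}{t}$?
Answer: $\frac{1470678237524325}{32076236192} \approx 45849.0$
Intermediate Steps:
$X = \frac{64152472384}{22688999175}$ ($X = \frac{518 \cdot \frac{1}{575}}{-267} - \frac{418362}{-147787} = 518 \cdot \frac{1}{575} \left(- \frac{1}{267}\right) - - \frac{418362}{147787} = \frac{518}{575} \left(- \frac{1}{267}\right) + \frac{418362}{147787} = - \frac{518}{153525} + \frac{418362}{147787} = \frac{64152472384}{22688999175} \approx 2.8275$)
$\frac{129638}{X} = \frac{129638}{\frac{64152472384}{22688999175}} = 129638 \cdot \frac{22688999175}{64152472384} = \frac{1470678237524325}{32076236192}$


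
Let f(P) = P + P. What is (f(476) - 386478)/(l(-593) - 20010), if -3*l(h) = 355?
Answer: 1156578/60385 ≈ 19.153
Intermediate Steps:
l(h) = -355/3 (l(h) = -⅓*355 = -355/3)
f(P) = 2*P
(f(476) - 386478)/(l(-593) - 20010) = (2*476 - 386478)/(-355/3 - 20010) = (952 - 386478)/(-60385/3) = -385526*(-3/60385) = 1156578/60385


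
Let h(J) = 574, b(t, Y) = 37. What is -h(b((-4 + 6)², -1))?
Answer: -574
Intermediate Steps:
-h(b((-4 + 6)², -1)) = -1*574 = -574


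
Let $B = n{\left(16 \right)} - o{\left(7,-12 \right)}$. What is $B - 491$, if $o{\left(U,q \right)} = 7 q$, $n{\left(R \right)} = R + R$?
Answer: $-375$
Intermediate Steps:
$n{\left(R \right)} = 2 R$
$B = 116$ ($B = 2 \cdot 16 - 7 \left(-12\right) = 32 - -84 = 32 + 84 = 116$)
$B - 491 = 116 - 491 = -375$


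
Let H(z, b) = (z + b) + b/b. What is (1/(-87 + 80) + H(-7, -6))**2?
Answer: 7225/49 ≈ 147.45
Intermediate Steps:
H(z, b) = 1 + b + z (H(z, b) = (b + z) + 1 = 1 + b + z)
(1/(-87 + 80) + H(-7, -6))**2 = (1/(-87 + 80) + (1 - 6 - 7))**2 = (1/(-7) - 12)**2 = (-1/7 - 12)**2 = (-85/7)**2 = 7225/49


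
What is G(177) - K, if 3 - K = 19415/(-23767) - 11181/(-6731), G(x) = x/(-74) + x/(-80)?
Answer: -3201125386073/473528003920 ≈ -6.7602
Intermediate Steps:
G(x) = -77*x/2960 (G(x) = x*(-1/74) + x*(-1/80) = -x/74 - x/80 = -77*x/2960)
K = 344870569/159975677 (K = 3 - (19415/(-23767) - 11181/(-6731)) = 3 - (19415*(-1/23767) - 11181*(-1/6731)) = 3 - (-19415/23767 + 11181/6731) = 3 - 1*135056462/159975677 = 3 - 135056462/159975677 = 344870569/159975677 ≈ 2.1558)
G(177) - K = -77/2960*177 - 1*344870569/159975677 = -13629/2960 - 344870569/159975677 = -3201125386073/473528003920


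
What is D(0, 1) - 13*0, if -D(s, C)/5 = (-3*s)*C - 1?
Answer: 5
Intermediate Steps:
D(s, C) = 5 + 15*C*s (D(s, C) = -5*((-3*s)*C - 1) = -5*(-3*C*s - 1) = -5*(-1 - 3*C*s) = 5 + 15*C*s)
D(0, 1) - 13*0 = (5 + 15*1*0) - 13*0 = (5 + 0) + 0 = 5 + 0 = 5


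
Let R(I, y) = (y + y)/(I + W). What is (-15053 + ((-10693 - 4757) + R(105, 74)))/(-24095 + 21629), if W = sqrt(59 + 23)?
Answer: 333778789/26985438 + 74*sqrt(82)/13492719 ≈ 12.369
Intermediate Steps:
W = sqrt(82) ≈ 9.0554
R(I, y) = 2*y/(I + sqrt(82)) (R(I, y) = (y + y)/(I + sqrt(82)) = (2*y)/(I + sqrt(82)) = 2*y/(I + sqrt(82)))
(-15053 + ((-10693 - 4757) + R(105, 74)))/(-24095 + 21629) = (-15053 + ((-10693 - 4757) + 2*74/(105 + sqrt(82))))/(-24095 + 21629) = (-15053 + (-15450 + 148/(105 + sqrt(82))))/(-2466) = (-30503 + 148/(105 + sqrt(82)))*(-1/2466) = 30503/2466 - 74/(1233*(105 + sqrt(82)))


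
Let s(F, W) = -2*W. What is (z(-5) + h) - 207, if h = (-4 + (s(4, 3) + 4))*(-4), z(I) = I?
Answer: -188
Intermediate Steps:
h = 24 (h = (-4 + (-2*3 + 4))*(-4) = (-4 + (-6 + 4))*(-4) = (-4 - 2)*(-4) = -6*(-4) = 24)
(z(-5) + h) - 207 = (-5 + 24) - 207 = 19 - 207 = -188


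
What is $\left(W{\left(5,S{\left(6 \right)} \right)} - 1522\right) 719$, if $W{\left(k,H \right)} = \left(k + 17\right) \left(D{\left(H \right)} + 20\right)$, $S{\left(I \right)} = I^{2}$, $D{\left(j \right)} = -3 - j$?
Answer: $-1394860$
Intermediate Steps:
$W{\left(k,H \right)} = \left(17 + k\right) \left(17 - H\right)$ ($W{\left(k,H \right)} = \left(k + 17\right) \left(\left(-3 - H\right) + 20\right) = \left(17 + k\right) \left(17 - H\right)$)
$\left(W{\left(5,S{\left(6 \right)} \right)} - 1522\right) 719 = \left(\left(289 - 17 \cdot 6^{2} + 17 \cdot 5 - 6^{2} \cdot 5\right) - 1522\right) 719 = \left(\left(289 - 612 + 85 - 36 \cdot 5\right) - 1522\right) 719 = \left(\left(289 - 612 + 85 - 180\right) - 1522\right) 719 = \left(-418 - 1522\right) 719 = \left(-1940\right) 719 = -1394860$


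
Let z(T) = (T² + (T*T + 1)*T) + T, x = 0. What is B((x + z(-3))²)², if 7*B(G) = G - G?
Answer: 0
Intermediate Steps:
z(T) = T + T² + T*(1 + T²) (z(T) = (T² + (T² + 1)*T) + T = (T² + (1 + T²)*T) + T = (T² + T*(1 + T²)) + T = T + T² + T*(1 + T²))
B(G) = 0 (B(G) = (G - G)/7 = (⅐)*0 = 0)
B((x + z(-3))²)² = 0² = 0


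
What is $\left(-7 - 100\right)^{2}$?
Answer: $11449$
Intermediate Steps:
$\left(-7 - 100\right)^{2} = \left(-107\right)^{2} = 11449$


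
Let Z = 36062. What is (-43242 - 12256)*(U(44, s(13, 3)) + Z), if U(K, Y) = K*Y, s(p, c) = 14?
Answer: -2035555644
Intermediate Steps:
(-43242 - 12256)*(U(44, s(13, 3)) + Z) = (-43242 - 12256)*(44*14 + 36062) = -55498*(616 + 36062) = -55498*36678 = -2035555644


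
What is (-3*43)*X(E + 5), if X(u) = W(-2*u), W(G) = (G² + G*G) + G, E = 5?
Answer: -100620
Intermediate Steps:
W(G) = G + 2*G² (W(G) = (G² + G²) + G = 2*G² + G = G + 2*G²)
X(u) = -2*u*(1 - 4*u) (X(u) = (-2*u)*(1 + 2*(-2*u)) = (-2*u)*(1 - 4*u) = -2*u*(1 - 4*u))
(-3*43)*X(E + 5) = (-3*43)*(2*(5 + 5)*(-1 + 4*(5 + 5))) = -258*10*(-1 + 4*10) = -258*10*(-1 + 40) = -258*10*39 = -129*780 = -100620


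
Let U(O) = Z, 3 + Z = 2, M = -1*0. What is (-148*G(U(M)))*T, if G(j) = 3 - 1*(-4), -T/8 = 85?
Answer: 704480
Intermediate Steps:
T = -680 (T = -8*85 = -680)
M = 0
Z = -1 (Z = -3 + 2 = -1)
U(O) = -1
G(j) = 7 (G(j) = 3 + 4 = 7)
(-148*G(U(M)))*T = -148*7*(-680) = -1036*(-680) = 704480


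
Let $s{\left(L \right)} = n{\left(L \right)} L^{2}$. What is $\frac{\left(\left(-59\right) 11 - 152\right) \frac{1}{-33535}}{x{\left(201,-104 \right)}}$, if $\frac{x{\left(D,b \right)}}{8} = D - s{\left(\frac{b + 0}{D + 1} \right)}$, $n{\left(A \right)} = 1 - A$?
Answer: $\frac{275090367}{18482416317640} \approx 1.4884 \cdot 10^{-5}$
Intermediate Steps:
$s{\left(L \right)} = L^{2} \left(1 - L\right)$ ($s{\left(L \right)} = \left(1 - L\right) L^{2} = L^{2} \left(1 - L\right)$)
$x{\left(D,b \right)} = 8 D - \frac{8 b^{2} \left(1 - \frac{b}{1 + D}\right)}{\left(1 + D\right)^{2}}$ ($x{\left(D,b \right)} = 8 \left(D - \left(\frac{b + 0}{D + 1}\right)^{2} \left(1 - \frac{b + 0}{D + 1}\right)\right) = 8 \left(D - \left(\frac{b}{1 + D}\right)^{2} \left(1 - \frac{b}{1 + D}\right)\right) = 8 \left(D - \frac{b^{2}}{\left(1 + D\right)^{2}} \left(1 - \frac{b}{1 + D}\right)\right) = 8 \left(D - \frac{b^{2} \left(1 - \frac{b}{1 + D}\right)}{\left(1 + D\right)^{2}}\right) = 8 D - \frac{8 b^{2} \left(1 - \frac{b}{1 + D}\right)}{\left(1 + D\right)^{2}}$)
$\frac{\left(\left(-59\right) 11 - 152\right) \frac{1}{-33535}}{x{\left(201,-104 \right)}} = \frac{\left(\left(-59\right) 11 - 152\right) \frac{1}{-33535}}{8 \frac{1}{\left(1 + 201\right)^{3}} \left(201 \left(1 + 201\right)^{3} + \left(-104\right)^{2} \left(-1 - 104 - 201\right)\right)} = \frac{\left(-649 - 152\right) \left(- \frac{1}{33535}\right)}{8 \cdot \frac{1}{8242408} \left(201 \cdot 202^{3} + 10816 \left(-1 - 104 - 201\right)\right)} = \frac{\left(-801\right) \left(- \frac{1}{33535}\right)}{8 \cdot \frac{1}{8242408} \left(201 \cdot 8242408 + 10816 \left(-306\right)\right)} = \frac{801}{33535 \cdot 8 \cdot \frac{1}{8242408} \left(1656724008 - 3309696\right)} = \frac{801}{33535 \cdot 8 \cdot \frac{1}{8242408} \cdot 1653414312} = \frac{801}{33535 \cdot \frac{1653414312}{1030301}} = \frac{801}{33535} \cdot \frac{1030301}{1653414312} = \frac{275090367}{18482416317640}$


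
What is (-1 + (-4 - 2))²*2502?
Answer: 122598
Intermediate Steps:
(-1 + (-4 - 2))²*2502 = (-1 - 6)²*2502 = (-7)²*2502 = 49*2502 = 122598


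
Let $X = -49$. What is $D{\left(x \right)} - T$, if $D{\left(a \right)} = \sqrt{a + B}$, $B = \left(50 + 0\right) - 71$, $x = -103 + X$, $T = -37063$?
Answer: $37063 + i \sqrt{173} \approx 37063.0 + 13.153 i$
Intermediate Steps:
$x = -152$ ($x = -103 - 49 = -152$)
$B = -21$ ($B = 50 - 71 = -21$)
$D{\left(a \right)} = \sqrt{-21 + a}$ ($D{\left(a \right)} = \sqrt{a - 21} = \sqrt{-21 + a}$)
$D{\left(x \right)} - T = \sqrt{-21 - 152} - -37063 = \sqrt{-173} + 37063 = i \sqrt{173} + 37063 = 37063 + i \sqrt{173}$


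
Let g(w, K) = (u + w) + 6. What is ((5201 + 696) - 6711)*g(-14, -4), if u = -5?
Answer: 10582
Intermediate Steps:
g(w, K) = 1 + w (g(w, K) = (-5 + w) + 6 = 1 + w)
((5201 + 696) - 6711)*g(-14, -4) = ((5201 + 696) - 6711)*(1 - 14) = (5897 - 6711)*(-13) = -814*(-13) = 10582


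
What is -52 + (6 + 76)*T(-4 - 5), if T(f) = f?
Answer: -790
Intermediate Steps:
-52 + (6 + 76)*T(-4 - 5) = -52 + (6 + 76)*(-4 - 5) = -52 + 82*(-9) = -52 - 738 = -790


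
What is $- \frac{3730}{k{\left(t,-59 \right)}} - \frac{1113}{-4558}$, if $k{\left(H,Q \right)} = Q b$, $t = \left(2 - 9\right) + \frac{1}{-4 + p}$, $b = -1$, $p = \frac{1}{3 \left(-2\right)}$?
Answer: $- \frac{319541}{5074} \approx -62.976$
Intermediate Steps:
$p = - \frac{1}{6}$ ($p = \frac{1}{-6} = - \frac{1}{6} \approx -0.16667$)
$t = - \frac{181}{25}$ ($t = \left(2 - 9\right) + \frac{1}{-4 - \frac{1}{6}} = -7 + \frac{1}{- \frac{25}{6}} = -7 - \frac{6}{25} = - \frac{181}{25} \approx -7.24$)
$k{\left(H,Q \right)} = - Q$ ($k{\left(H,Q \right)} = Q \left(-1\right) = - Q$)
$- \frac{3730}{k{\left(t,-59 \right)}} - \frac{1113}{-4558} = - \frac{3730}{\left(-1\right) \left(-59\right)} - \frac{1113}{-4558} = - \frac{3730}{59} - - \frac{21}{86} = \left(-3730\right) \frac{1}{59} + \frac{21}{86} = - \frac{3730}{59} + \frac{21}{86} = - \frac{319541}{5074}$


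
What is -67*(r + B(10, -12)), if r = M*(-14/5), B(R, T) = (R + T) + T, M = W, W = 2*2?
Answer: 8442/5 ≈ 1688.4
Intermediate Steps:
W = 4
M = 4
B(R, T) = R + 2*T
r = -56/5 (r = 4*(-14/5) = -56/5 ≈ -11.200)
-67*(r + B(10, -12)) = -67*(-56/5 + (10 + 2*(-12))) = -67*(-56/5 + (10 - 24)) = -67*(-56/5 - 14) = -67*(-126/5) = 8442/5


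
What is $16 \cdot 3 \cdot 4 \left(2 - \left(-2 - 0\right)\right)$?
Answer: $768$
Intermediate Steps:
$16 \cdot 3 \cdot 4 \left(2 - \left(-2 - 0\right)\right) = 16 \cdot 12 \left(2 - \left(-2 + 0\right)\right) = 192 \left(2 - -2\right) = 192 \left(2 + 2\right) = 192 \cdot 4 = 768$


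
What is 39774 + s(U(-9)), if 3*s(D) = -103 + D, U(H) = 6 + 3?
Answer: 119228/3 ≈ 39743.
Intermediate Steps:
U(H) = 9
s(D) = -103/3 + D/3 (s(D) = (-103 + D)/3 = -103/3 + D/3)
39774 + s(U(-9)) = 39774 + (-103/3 + (1/3)*9) = 39774 + (-103/3 + 3) = 39774 - 94/3 = 119228/3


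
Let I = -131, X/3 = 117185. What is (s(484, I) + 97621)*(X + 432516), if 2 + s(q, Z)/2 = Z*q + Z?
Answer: -23093243163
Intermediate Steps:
X = 351555 (X = 3*117185 = 351555)
s(q, Z) = -4 + 2*Z + 2*Z*q (s(q, Z) = -4 + 2*(Z*q + Z) = -4 + 2*(Z + Z*q) = -4 + (2*Z + 2*Z*q) = -4 + 2*Z + 2*Z*q)
(s(484, I) + 97621)*(X + 432516) = ((-4 + 2*(-131) + 2*(-131)*484) + 97621)*(351555 + 432516) = ((-4 - 262 - 126808) + 97621)*784071 = (-127074 + 97621)*784071 = -29453*784071 = -23093243163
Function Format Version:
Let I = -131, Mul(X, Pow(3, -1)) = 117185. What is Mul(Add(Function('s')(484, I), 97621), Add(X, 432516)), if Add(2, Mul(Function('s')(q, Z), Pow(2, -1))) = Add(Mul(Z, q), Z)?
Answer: -23093243163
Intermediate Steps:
X = 351555 (X = Mul(3, 117185) = 351555)
Function('s')(q, Z) = Add(-4, Mul(2, Z), Mul(2, Z, q)) (Function('s')(q, Z) = Add(-4, Mul(2, Add(Mul(Z, q), Z))) = Add(-4, Mul(2, Add(Z, Mul(Z, q)))) = Add(-4, Add(Mul(2, Z), Mul(2, Z, q))) = Add(-4, Mul(2, Z), Mul(2, Z, q)))
Mul(Add(Function('s')(484, I), 97621), Add(X, 432516)) = Mul(Add(Add(-4, Mul(2, -131), Mul(2, -131, 484)), 97621), Add(351555, 432516)) = Mul(Add(Add(-4, -262, -126808), 97621), 784071) = Mul(Add(-127074, 97621), 784071) = Mul(-29453, 784071) = -23093243163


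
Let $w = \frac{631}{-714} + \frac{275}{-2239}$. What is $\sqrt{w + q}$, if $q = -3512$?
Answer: $\frac{23 i \sqrt{16971799849914}}{1598646} \approx 59.271 i$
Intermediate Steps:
$w = - \frac{1609159}{1598646}$ ($w = 631 \left(- \frac{1}{714}\right) + 275 \left(- \frac{1}{2239}\right) = - \frac{631}{714} - \frac{275}{2239} = - \frac{1609159}{1598646} \approx -1.0066$)
$\sqrt{w + q} = \sqrt{- \frac{1609159}{1598646} - 3512} = \sqrt{- \frac{5616053911}{1598646}} = \frac{23 i \sqrt{16971799849914}}{1598646}$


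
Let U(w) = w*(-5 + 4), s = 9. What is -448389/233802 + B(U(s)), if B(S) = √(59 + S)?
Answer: -49821/25978 + 5*√2 ≈ 5.1533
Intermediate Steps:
U(w) = -w (U(w) = w*(-1) = -w)
-448389/233802 + B(U(s)) = -448389/233802 + √(59 - 1*9) = -448389*1/233802 + √(59 - 9) = -49821/25978 + √50 = -49821/25978 + 5*√2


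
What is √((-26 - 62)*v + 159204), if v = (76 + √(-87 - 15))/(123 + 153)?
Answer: √(757854876 - 1518*I*√102)/69 ≈ 398.97 - 0.0040355*I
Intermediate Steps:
v = 19/69 + I*√102/276 (v = (76 + √(-102))/276 = (76 + I*√102)*(1/276) = 19/69 + I*√102/276 ≈ 0.27536 + 0.036592*I)
√((-26 - 62)*v + 159204) = √((-26 - 62)*(19/69 + I*√102/276) + 159204) = √(-88*(19/69 + I*√102/276) + 159204) = √((-1672/69 - 22*I*√102/69) + 159204) = √(10983404/69 - 22*I*√102/69)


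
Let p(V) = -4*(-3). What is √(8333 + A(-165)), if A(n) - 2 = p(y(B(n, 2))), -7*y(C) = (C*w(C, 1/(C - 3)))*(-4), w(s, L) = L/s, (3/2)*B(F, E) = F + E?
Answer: √8347 ≈ 91.362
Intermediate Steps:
B(F, E) = 2*E/3 + 2*F/3 (B(F, E) = 2*(F + E)/3 = 2*(E + F)/3 = 2*E/3 + 2*F/3)
y(C) = 4/(7*(-3 + C)) (y(C) = -C*(1/((C - 3)*C))*(-4)/7 = -C*(1/((-3 + C)*C))*(-4)/7 = -C*(1/(C*(-3 + C)))*(-4)/7 = -(-4)/(7*(-3 + C)) = 4/(7*(-3 + C)))
p(V) = 12
A(n) = 14 (A(n) = 2 + 12 = 14)
√(8333 + A(-165)) = √(8333 + 14) = √8347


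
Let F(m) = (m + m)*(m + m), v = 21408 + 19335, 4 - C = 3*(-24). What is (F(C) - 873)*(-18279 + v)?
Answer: 499397184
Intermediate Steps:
C = 76 (C = 4 - 3*(-24) = 4 - 1*(-72) = 4 + 72 = 76)
v = 40743
F(m) = 4*m**2 (F(m) = (2*m)*(2*m) = 4*m**2)
(F(C) - 873)*(-18279 + v) = (4*76**2 - 873)*(-18279 + 40743) = (4*5776 - 873)*22464 = (23104 - 873)*22464 = 22231*22464 = 499397184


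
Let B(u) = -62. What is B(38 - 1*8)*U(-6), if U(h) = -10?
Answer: 620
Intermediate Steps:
B(38 - 1*8)*U(-6) = -62*(-10) = 620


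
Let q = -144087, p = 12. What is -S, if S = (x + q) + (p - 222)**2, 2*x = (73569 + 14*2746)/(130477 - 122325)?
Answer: 1630076035/16304 ≈ 99980.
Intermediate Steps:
x = 112013/16304 (x = ((73569 + 14*2746)/(130477 - 122325))/2 = ((73569 + 38444)/8152)/2 = (112013*(1/8152))/2 = (1/2)*(112013/8152) = 112013/16304 ≈ 6.8703)
S = -1630076035/16304 (S = (112013/16304 - 144087) + (12 - 222)**2 = -2349082435/16304 + (-210)**2 = -2349082435/16304 + 44100 = -1630076035/16304 ≈ -99980.)
-S = -1*(-1630076035/16304) = 1630076035/16304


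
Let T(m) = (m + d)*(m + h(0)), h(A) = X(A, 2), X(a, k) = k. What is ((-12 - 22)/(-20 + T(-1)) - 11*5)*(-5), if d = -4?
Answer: 1341/5 ≈ 268.20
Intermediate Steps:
h(A) = 2
T(m) = (-4 + m)*(2 + m) (T(m) = (m - 4)*(m + 2) = (-4 + m)*(2 + m))
((-12 - 22)/(-20 + T(-1)) - 11*5)*(-5) = ((-12 - 22)/(-20 + (-8 + (-1)² - 2*(-1))) - 11*5)*(-5) = (-34/(-20 + (-8 + 1 + 2)) - 55)*(-5) = (-34/(-20 - 5) - 55)*(-5) = (-34/(-25) - 55)*(-5) = (-34*(-1/25) - 55)*(-5) = (34/25 - 55)*(-5) = -1341/25*(-5) = 1341/5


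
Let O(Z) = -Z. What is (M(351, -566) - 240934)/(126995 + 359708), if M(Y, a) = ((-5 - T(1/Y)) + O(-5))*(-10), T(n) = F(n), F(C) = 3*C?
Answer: -28189268/56944251 ≈ -0.49503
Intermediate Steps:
T(n) = 3*n
M(Y, a) = 30/Y (M(Y, a) = ((-5 - 3*1/Y) - 1*(-5))*(-10) = ((-5 - 3/Y) + 5)*(-10) = -3/Y*(-10) = 30/Y)
(M(351, -566) - 240934)/(126995 + 359708) = (30/351 - 240934)/(126995 + 359708) = (30*(1/351) - 240934)/486703 = (10/117 - 240934)*(1/486703) = -28189268/117*1/486703 = -28189268/56944251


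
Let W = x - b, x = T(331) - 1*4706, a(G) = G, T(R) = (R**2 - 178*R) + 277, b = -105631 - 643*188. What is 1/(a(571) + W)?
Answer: 1/273300 ≈ 3.6590e-6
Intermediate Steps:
b = -226515 (b = -105631 - 120884 = -226515)
T(R) = 277 + R**2 - 178*R
x = 46214 (x = (277 + 331**2 - 178*331) - 1*4706 = (277 + 109561 - 58918) - 4706 = 50920 - 4706 = 46214)
W = 272729 (W = 46214 - 1*(-226515) = 46214 + 226515 = 272729)
1/(a(571) + W) = 1/(571 + 272729) = 1/273300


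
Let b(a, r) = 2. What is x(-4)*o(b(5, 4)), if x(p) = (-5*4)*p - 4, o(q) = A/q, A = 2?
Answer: 76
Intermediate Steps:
o(q) = 2/q
x(p) = -4 - 20*p (x(p) = -20*p - 4 = -4 - 20*p)
x(-4)*o(b(5, 4)) = (-4 - 20*(-4))*(2/2) = (-4 + 80)*(2*(½)) = 76*1 = 76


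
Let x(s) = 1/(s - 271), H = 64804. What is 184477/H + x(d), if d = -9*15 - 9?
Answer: 76493151/26893660 ≈ 2.8443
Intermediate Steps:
d = -144 (d = -135 - 9 = -144)
x(s) = 1/(-271 + s)
184477/H + x(d) = 184477/64804 + 1/(-271 - 144) = 184477*(1/64804) + 1/(-415) = 184477/64804 - 1/415 = 76493151/26893660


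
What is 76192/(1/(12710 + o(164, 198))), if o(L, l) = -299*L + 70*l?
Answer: -1711729472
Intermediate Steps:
76192/(1/(12710 + o(164, 198))) = 76192/(1/(12710 + (-299*164 + 70*198))) = 76192/(1/(12710 + (-49036 + 13860))) = 76192/(1/(12710 - 35176)) = 76192/(1/(-22466)) = 76192/(-1/22466) = 76192*(-22466) = -1711729472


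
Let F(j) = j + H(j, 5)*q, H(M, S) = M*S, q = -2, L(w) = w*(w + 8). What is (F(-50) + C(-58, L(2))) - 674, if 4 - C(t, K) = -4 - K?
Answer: -196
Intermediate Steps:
L(w) = w*(8 + w)
F(j) = -9*j (F(j) = j + (j*5)*(-2) = j + (5*j)*(-2) = j - 10*j = -9*j)
C(t, K) = 8 + K (C(t, K) = 4 - (-4 - K) = 4 + (4 + K) = 8 + K)
(F(-50) + C(-58, L(2))) - 674 = (-9*(-50) + (8 + 2*(8 + 2))) - 674 = (450 + (8 + 2*10)) - 674 = (450 + (8 + 20)) - 674 = (450 + 28) - 674 = 478 - 674 = -196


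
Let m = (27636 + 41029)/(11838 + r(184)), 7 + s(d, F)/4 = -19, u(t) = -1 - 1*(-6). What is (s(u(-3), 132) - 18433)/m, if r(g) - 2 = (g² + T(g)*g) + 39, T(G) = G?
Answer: -1475378367/68665 ≈ -21487.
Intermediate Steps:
u(t) = 5 (u(t) = -1 + 6 = 5)
s(d, F) = -104 (s(d, F) = -28 + 4*(-19) = -28 - 76 = -104)
r(g) = 41 + 2*g² (r(g) = 2 + ((g² + g*g) + 39) = 2 + ((g² + g²) + 39) = 2 + (2*g² + 39) = 2 + (39 + 2*g²) = 41 + 2*g²)
m = 68665/79591 (m = (27636 + 41029)/(11838 + (41 + 2*184²)) = 68665/(11838 + (41 + 2*33856)) = 68665/(11838 + (41 + 67712)) = 68665/(11838 + 67753) = 68665/79591 ≈ 0.86272)
(s(u(-3), 132) - 18433)/m = (-104 - 18433)/(68665/79591) = -18537*79591/68665 = -1475378367/68665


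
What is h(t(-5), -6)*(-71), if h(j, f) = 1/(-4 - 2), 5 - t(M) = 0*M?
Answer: 71/6 ≈ 11.833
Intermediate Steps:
t(M) = 5 (t(M) = 5 - 0*M = 5 - 1*0 = 5 + 0 = 5)
h(j, f) = -1/6 (h(j, f) = 1/(-6) = -1/6)
h(t(-5), -6)*(-71) = -1/6*(-71) = 71/6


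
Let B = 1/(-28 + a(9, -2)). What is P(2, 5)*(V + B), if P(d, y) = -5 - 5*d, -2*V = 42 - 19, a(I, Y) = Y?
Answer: 173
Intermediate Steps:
V = -23/2 (V = -(42 - 19)/2 = -1/2*23 = -23/2 ≈ -11.500)
B = -1/30 (B = 1/(-28 - 2) = 1/(-30) = -1/30 ≈ -0.033333)
P(2, 5)*(V + B) = (-5 - 5*2)*(-23/2 - 1/30) = (-5 - 10)*(-173/15) = -15*(-173/15) = 173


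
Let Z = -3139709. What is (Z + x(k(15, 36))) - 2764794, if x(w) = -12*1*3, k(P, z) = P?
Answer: -5904539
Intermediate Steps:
x(w) = -36 (x(w) = -12*3 = -36)
(Z + x(k(15, 36))) - 2764794 = (-3139709 - 36) - 2764794 = -3139745 - 2764794 = -5904539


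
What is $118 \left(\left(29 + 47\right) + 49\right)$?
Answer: $14750$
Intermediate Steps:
$118 \left(\left(29 + 47\right) + 49\right) = 118 \left(76 + 49\right) = 118 \cdot 125 = 14750$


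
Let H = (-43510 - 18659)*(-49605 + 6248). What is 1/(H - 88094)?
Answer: 1/2695373239 ≈ 3.7101e-10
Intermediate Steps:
H = 2695461333 (H = -62169*(-43357) = 2695461333)
1/(H - 88094) = 1/(2695461333 - 88094) = 1/2695373239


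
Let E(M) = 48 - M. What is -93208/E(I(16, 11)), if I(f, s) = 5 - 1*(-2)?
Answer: -93208/41 ≈ -2273.4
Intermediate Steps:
I(f, s) = 7 (I(f, s) = 5 + 2 = 7)
-93208/E(I(16, 11)) = -93208/(48 - 1*7) = -93208/(48 - 7) = -93208/41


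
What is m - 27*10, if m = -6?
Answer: -276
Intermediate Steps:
m - 27*10 = -6 - 27*10 = -6 - 270 = -276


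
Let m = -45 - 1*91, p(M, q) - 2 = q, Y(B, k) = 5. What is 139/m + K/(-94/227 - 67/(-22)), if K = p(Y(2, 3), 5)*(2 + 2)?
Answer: 1011209/105128 ≈ 9.6188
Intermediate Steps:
p(M, q) = 2 + q
m = -136 (m = -45 - 91 = -136)
K = 28 (K = (2 + 5)*(2 + 2) = 7*4 = 28)
139/m + K/(-94/227 - 67/(-22)) = 139/(-136) + 28/(-94/227 - 67/(-22)) = 139*(-1/136) + 28/(-94*1/227 - 67*(-1/22)) = -139/136 + 28/(-94/227 + 67/22) = -139/136 + 28/(13141/4994) = -139/136 + 28*(4994/13141) = -139/136 + 139832/13141 = 1011209/105128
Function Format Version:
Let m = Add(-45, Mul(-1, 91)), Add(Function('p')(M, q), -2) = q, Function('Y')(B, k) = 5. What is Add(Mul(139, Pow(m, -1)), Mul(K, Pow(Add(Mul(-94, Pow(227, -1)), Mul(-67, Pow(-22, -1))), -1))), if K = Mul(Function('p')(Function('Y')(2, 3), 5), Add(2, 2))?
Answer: Rational(1011209, 105128) ≈ 9.6188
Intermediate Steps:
Function('p')(M, q) = Add(2, q)
m = -136 (m = Add(-45, -91) = -136)
K = 28 (K = Mul(Add(2, 5), Add(2, 2)) = Mul(7, 4) = 28)
Add(Mul(139, Pow(m, -1)), Mul(K, Pow(Add(Mul(-94, Pow(227, -1)), Mul(-67, Pow(-22, -1))), -1))) = Add(Mul(139, Pow(-136, -1)), Mul(28, Pow(Add(Mul(-94, Pow(227, -1)), Mul(-67, Pow(-22, -1))), -1))) = Add(Mul(139, Rational(-1, 136)), Mul(28, Pow(Add(Mul(-94, Rational(1, 227)), Mul(-67, Rational(-1, 22))), -1))) = Add(Rational(-139, 136), Mul(28, Pow(Add(Rational(-94, 227), Rational(67, 22)), -1))) = Add(Rational(-139, 136), Mul(28, Pow(Rational(13141, 4994), -1))) = Add(Rational(-139, 136), Mul(28, Rational(4994, 13141))) = Add(Rational(-139, 136), Rational(139832, 13141)) = Rational(1011209, 105128)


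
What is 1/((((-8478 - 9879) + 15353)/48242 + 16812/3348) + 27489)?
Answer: 2243253/61675906538 ≈ 3.6372e-5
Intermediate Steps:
1/((((-8478 - 9879) + 15353)/48242 + 16812/3348) + 27489) = 1/(((-18357 + 15353)*(1/48242) + 16812*(1/3348)) + 27489) = 1/((-3004*1/48242 + 467/93) + 27489) = 1/((-1502/24121 + 467/93) + 27489) = 1/(11124821/2243253 + 27489) = 1/(61675906538/2243253) = 2243253/61675906538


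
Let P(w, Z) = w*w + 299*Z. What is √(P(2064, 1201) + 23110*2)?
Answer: √4665415 ≈ 2160.0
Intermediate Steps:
P(w, Z) = w² + 299*Z
√(P(2064, 1201) + 23110*2) = √((2064² + 299*1201) + 23110*2) = √((4260096 + 359099) + 46220) = √(4619195 + 46220) = √4665415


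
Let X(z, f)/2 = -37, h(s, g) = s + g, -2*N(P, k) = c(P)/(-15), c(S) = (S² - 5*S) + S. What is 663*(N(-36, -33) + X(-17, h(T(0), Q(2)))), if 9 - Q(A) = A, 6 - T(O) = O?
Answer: -17238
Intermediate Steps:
T(O) = 6 - O
Q(A) = 9 - A
c(S) = S² - 4*S
N(P, k) = P*(-4 + P)/30 (N(P, k) = -P*(-4 + P)/(2*(-15)) = -P*(-4 + P)*(-1)/(2*15) = -(-1)*P*(-4 + P)/30 = P*(-4 + P)/30)
h(s, g) = g + s
X(z, f) = -74 (X(z, f) = 2*(-37) = -74)
663*(N(-36, -33) + X(-17, h(T(0), Q(2)))) = 663*((1/30)*(-36)*(-4 - 36) - 74) = 663*((1/30)*(-36)*(-40) - 74) = 663*(48 - 74) = 663*(-26) = -17238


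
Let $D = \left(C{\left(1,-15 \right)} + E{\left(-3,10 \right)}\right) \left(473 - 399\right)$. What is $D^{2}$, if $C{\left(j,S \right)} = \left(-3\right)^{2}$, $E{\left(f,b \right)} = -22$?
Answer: $925444$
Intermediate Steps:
$C{\left(j,S \right)} = 9$
$D = -962$ ($D = \left(9 - 22\right) \left(473 - 399\right) = \left(-13\right) 74 = -962$)
$D^{2} = \left(-962\right)^{2} = 925444$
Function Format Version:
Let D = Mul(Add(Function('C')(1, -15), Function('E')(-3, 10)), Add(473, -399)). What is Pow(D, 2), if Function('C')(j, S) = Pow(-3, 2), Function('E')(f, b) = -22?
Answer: 925444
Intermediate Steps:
Function('C')(j, S) = 9
D = -962 (D = Mul(Add(9, -22), Add(473, -399)) = Mul(-13, 74) = -962)
Pow(D, 2) = Pow(-962, 2) = 925444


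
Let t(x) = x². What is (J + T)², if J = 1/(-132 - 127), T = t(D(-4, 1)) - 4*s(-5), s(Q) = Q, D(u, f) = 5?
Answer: 135815716/67081 ≈ 2024.7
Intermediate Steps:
T = 45 (T = 5² - 4*(-5) = 25 + 20 = 45)
J = -1/259 (J = 1/(-259) = -1/259 ≈ -0.0038610)
(J + T)² = (-1/259 + 45)² = (11654/259)² = 135815716/67081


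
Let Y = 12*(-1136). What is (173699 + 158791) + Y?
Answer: 318858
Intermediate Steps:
Y = -13632
(173699 + 158791) + Y = (173699 + 158791) - 13632 = 332490 - 13632 = 318858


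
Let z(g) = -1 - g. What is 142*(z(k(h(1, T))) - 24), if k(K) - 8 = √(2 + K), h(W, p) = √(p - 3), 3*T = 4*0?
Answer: -4686 - 142*√(2 + I*√3) ≈ -4902.4 - 80.688*I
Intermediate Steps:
T = 0 (T = (4*0)/3 = (⅓)*0 = 0)
h(W, p) = √(-3 + p)
k(K) = 8 + √(2 + K)
142*(z(k(h(1, T))) - 24) = 142*((-1 - (8 + √(2 + √(-3 + 0)))) - 24) = 142*((-1 - (8 + √(2 + √(-3)))) - 24) = 142*((-1 - (8 + √(2 + I*√3))) - 24) = 142*((-1 + (-8 - √(2 + I*√3))) - 24) = 142*((-9 - √(2 + I*√3)) - 24) = 142*(-33 - √(2 + I*√3)) = -4686 - 142*√(2 + I*√3)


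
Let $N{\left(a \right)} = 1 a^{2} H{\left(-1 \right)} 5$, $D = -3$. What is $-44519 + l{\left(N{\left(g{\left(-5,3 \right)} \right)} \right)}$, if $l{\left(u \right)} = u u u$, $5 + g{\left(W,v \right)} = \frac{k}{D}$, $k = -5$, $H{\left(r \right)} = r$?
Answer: $- \frac{157454351}{729} \approx -2.1599 \cdot 10^{5}$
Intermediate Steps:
$g{\left(W,v \right)} = - \frac{10}{3}$ ($g{\left(W,v \right)} = -5 - \frac{5}{-3} = -5 - - \frac{5}{3} = -5 + \frac{5}{3} = - \frac{10}{3}$)
$N{\left(a \right)} = - 5 a^{2}$ ($N{\left(a \right)} = 1 a^{2} \left(-1\right) 5 = a^{2} \left(-1\right) 5 = - a^{2} \cdot 5 = - 5 a^{2}$)
$l{\left(u \right)} = u^{3}$ ($l{\left(u \right)} = u^{2} u = u^{3}$)
$-44519 + l{\left(N{\left(g{\left(-5,3 \right)} \right)} \right)} = -44519 + \left(- 5 \left(- \frac{10}{3}\right)^{2}\right)^{3} = -44519 + \left(\left(-5\right) \frac{100}{9}\right)^{3} = -44519 + \left(- \frac{500}{9}\right)^{3} = -44519 - \frac{125000000}{729} = - \frac{157454351}{729}$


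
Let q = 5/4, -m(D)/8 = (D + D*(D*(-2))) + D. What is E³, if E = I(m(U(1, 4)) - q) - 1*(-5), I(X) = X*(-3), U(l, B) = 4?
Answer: -11681631109/64 ≈ -1.8253e+8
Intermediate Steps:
m(D) = -16*D + 16*D² (m(D) = -8*((D + D*(D*(-2))) + D) = -8*((D + D*(-2*D)) + D) = -8*((D - 2*D²) + D) = -8*(-2*D² + 2*D) = -16*D + 16*D²)
q = 5/4 (q = 5*(¼) = 5/4 ≈ 1.2500)
I(X) = -3*X
E = -2269/4 (E = -3*(16*4*(-1 + 4) - 1*5/4) - 1*(-5) = -3*(16*4*3 - 5/4) + 5 = -3*(192 - 5/4) + 5 = -3*763/4 + 5 = -2289/4 + 5 = -2269/4 ≈ -567.25)
E³ = (-2269/4)³ = -11681631109/64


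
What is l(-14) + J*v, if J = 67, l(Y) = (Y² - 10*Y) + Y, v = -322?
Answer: -21252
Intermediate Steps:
l(Y) = Y² - 9*Y
l(-14) + J*v = -14*(-9 - 14) + 67*(-322) = -14*(-23) - 21574 = 322 - 21574 = -21252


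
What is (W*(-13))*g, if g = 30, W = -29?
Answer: 11310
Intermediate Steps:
(W*(-13))*g = -29*(-13)*30 = 377*30 = 11310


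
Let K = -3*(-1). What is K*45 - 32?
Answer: 103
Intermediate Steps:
K = 3
K*45 - 32 = 3*45 - 32 = 135 - 32 = 103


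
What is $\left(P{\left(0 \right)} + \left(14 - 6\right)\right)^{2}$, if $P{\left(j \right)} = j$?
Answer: $64$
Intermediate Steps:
$\left(P{\left(0 \right)} + \left(14 - 6\right)\right)^{2} = \left(0 + \left(14 - 6\right)\right)^{2} = \left(0 + 8\right)^{2} = 8^{2} = 64$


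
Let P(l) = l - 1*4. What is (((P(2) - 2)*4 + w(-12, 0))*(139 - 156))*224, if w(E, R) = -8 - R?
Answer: 91392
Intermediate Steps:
P(l) = -4 + l (P(l) = l - 4 = -4 + l)
(((P(2) - 2)*4 + w(-12, 0))*(139 - 156))*224 = ((((-4 + 2) - 2)*4 + (-8 - 1*0))*(139 - 156))*224 = (((-2 - 2)*4 + (-8 + 0))*(-17))*224 = ((-4*4 - 8)*(-17))*224 = ((-16 - 8)*(-17))*224 = -24*(-17)*224 = 408*224 = 91392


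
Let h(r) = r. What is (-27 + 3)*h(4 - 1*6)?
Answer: 48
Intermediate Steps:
(-27 + 3)*h(4 - 1*6) = (-27 + 3)*(4 - 1*6) = -24*(4 - 6) = -24*(-2) = 48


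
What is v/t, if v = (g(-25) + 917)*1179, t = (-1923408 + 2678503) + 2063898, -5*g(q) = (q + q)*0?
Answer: 1081143/2818993 ≈ 0.38352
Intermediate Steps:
g(q) = 0 (g(q) = -(q + q)*0/5 = -2*q*0/5 = -⅕*0 = 0)
t = 2818993 (t = 755095 + 2063898 = 2818993)
v = 1081143 (v = (0 + 917)*1179 = 917*1179 = 1081143)
v/t = 1081143/2818993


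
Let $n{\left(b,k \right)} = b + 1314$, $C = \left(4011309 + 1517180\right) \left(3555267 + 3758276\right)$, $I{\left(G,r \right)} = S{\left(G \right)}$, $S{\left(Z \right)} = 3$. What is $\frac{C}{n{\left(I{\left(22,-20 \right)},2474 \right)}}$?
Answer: $\frac{40432842026527}{1317} \approx 3.0701 \cdot 10^{10}$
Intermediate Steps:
$I{\left(G,r \right)} = 3$
$C = 40432842026527$ ($C = 5528489 \cdot 7313543 = 40432842026527$)
$n{\left(b,k \right)} = 1314 + b$
$\frac{C}{n{\left(I{\left(22,-20 \right)},2474 \right)}} = \frac{40432842026527}{1314 + 3} = \frac{40432842026527}{1317}$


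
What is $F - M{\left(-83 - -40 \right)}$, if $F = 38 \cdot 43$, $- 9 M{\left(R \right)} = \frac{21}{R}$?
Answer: $\frac{210779}{129} \approx 1633.9$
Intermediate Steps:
$M{\left(R \right)} = - \frac{7}{3 R}$ ($M{\left(R \right)} = - \frac{21 \frac{1}{R}}{9} = - \frac{7}{3 R}$)
$F = 1634$
$F - M{\left(-83 - -40 \right)} = 1634 - - \frac{7}{3 \left(-83 - -40\right)} = 1634 - - \frac{7}{3 \left(-83 + 40\right)} = 1634 - - \frac{7}{3 \left(-43\right)} = 1634 - \left(- \frac{7}{3}\right) \left(- \frac{1}{43}\right) = 1634 - \frac{7}{129} = \frac{210779}{129}$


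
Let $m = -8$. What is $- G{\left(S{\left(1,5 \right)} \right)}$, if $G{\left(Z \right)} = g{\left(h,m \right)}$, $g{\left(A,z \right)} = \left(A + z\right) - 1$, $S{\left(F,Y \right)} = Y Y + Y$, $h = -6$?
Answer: $15$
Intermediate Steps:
$S{\left(F,Y \right)} = Y + Y^{2}$ ($S{\left(F,Y \right)} = Y^{2} + Y = Y + Y^{2}$)
$g{\left(A,z \right)} = -1 + A + z$
$G{\left(Z \right)} = -15$ ($G{\left(Z \right)} = -1 - 6 - 8 = -15$)
$- G{\left(S{\left(1,5 \right)} \right)} = \left(-1\right) \left(-15\right) = 15$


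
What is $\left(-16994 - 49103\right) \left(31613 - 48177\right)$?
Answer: $1094830708$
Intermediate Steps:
$\left(-16994 - 49103\right) \left(31613 - 48177\right) = \left(-66097\right) \left(-16564\right) = 1094830708$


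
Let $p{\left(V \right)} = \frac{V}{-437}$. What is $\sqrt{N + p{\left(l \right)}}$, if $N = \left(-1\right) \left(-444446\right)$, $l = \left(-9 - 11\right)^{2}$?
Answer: $\frac{3 \sqrt{9430581486}}{437} \approx 666.67$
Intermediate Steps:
$l = 400$ ($l = \left(-20\right)^{2} = 400$)
$p{\left(V \right)} = - \frac{V}{437}$ ($p{\left(V \right)} = V \left(- \frac{1}{437}\right) = - \frac{V}{437}$)
$N = 444446$
$\sqrt{N + p{\left(l \right)}} = \sqrt{444446 - \frac{400}{437}} = \sqrt{\frac{194222502}{437}} = \frac{3 \sqrt{9430581486}}{437}$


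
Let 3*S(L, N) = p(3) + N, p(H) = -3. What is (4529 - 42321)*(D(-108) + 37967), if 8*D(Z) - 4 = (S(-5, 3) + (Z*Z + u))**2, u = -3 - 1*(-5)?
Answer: -644350274304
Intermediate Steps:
u = 2 (u = -3 + 5 = 2)
S(L, N) = -1 + N/3 (S(L, N) = (-3 + N)/3 = -1 + N/3)
D(Z) = 1/2 + (2 + Z**2)**2/8 (D(Z) = 1/2 + ((-1 + (1/3)*3) + (Z*Z + 2))**2/8 = 1/2 + ((-1 + 1) + (Z**2 + 2))**2/8 = 1/2 + (0 + (2 + Z**2))**2/8 = 1/2 + (2 + Z**2)**2/8)
(4529 - 42321)*(D(-108) + 37967) = (4529 - 42321)*((1/2 + (2 + (-108)**2)**2/8) + 37967) = -37792*((1/2 + (2 + 11664)**2/8) + 37967) = -37792*((1/2 + (1/8)*11666**2) + 37967) = -37792*((1/2 + (1/8)*136095556) + 37967) = -37792*((1/2 + 34023889/2) + 37967) = -37792*(17011945 + 37967) = -37792*17049912 = -644350274304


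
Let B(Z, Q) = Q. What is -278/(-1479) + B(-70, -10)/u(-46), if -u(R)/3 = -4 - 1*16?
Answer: 21/986 ≈ 0.021298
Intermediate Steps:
u(R) = 60 (u(R) = -3*(-4 - 1*16) = -3*(-4 - 16) = -3*(-20) = 60)
-278/(-1479) + B(-70, -10)/u(-46) = -278/(-1479) - 10/60 = -278*(-1/1479) - 10*1/60 = 278/1479 - ⅙ = 21/986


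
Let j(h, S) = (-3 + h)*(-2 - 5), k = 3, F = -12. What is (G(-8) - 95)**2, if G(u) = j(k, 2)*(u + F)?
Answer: 9025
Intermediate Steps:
j(h, S) = 21 - 7*h (j(h, S) = (-3 + h)*(-7) = 21 - 7*h)
G(u) = 0 (G(u) = (21 - 7*3)*(u - 12) = (21 - 21)*(-12 + u) = 0*(-12 + u) = 0)
(G(-8) - 95)**2 = (0 - 95)**2 = (-95)**2 = 9025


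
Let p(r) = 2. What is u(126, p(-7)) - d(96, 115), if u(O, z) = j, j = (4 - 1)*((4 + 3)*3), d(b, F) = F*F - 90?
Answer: -13072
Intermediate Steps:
d(b, F) = -90 + F**2 (d(b, F) = F**2 - 90 = -90 + F**2)
j = 63 (j = 3*(7*3) = 3*21 = 63)
u(O, z) = 63
u(126, p(-7)) - d(96, 115) = 63 - (-90 + 115**2) = 63 - (-90 + 13225) = 63 - 1*13135 = 63 - 13135 = -13072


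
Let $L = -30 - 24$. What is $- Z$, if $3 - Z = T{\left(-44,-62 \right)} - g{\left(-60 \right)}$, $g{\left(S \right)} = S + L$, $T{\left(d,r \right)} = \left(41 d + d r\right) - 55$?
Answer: $980$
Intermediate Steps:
$T{\left(d,r \right)} = -55 + 41 d + d r$
$L = -54$
$g{\left(S \right)} = -54 + S$ ($g{\left(S \right)} = S - 54 = -54 + S$)
$Z = -980$ ($Z = 3 - \left(\left(-55 + 41 \left(-44\right) - -2728\right) - \left(-54 - 60\right)\right) = 3 - \left(\left(-55 - 1804 + 2728\right) - -114\right) = 3 - \left(869 + 114\right) = 3 - 983 = -980$)
$- Z = \left(-1\right) \left(-980\right) = 980$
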